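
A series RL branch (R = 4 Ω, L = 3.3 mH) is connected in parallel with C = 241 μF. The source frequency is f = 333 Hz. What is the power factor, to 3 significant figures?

ω = 2πf = 2092 rad/s
X_L = ωL = 6.90 Ω
X_C = 1/(ωC) = 1.98 Ω
Branch 1 (R+jX_L): Z₁ = 4.00 + j6.90 Ω, |Z₁| = 7.98 Ω
Branch 2 (−jX_C): Z₂ = −j1.98 Ω
Parallel: Z = Z₁Z₂/(Z₁+Z₂), |Z| = 2.50 Ω, ∠Z = -81.0°
cos φ = cos(-81.0°) = 0.157

0.157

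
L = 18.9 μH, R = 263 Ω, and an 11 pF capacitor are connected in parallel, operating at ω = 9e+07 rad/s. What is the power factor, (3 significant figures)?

X_L = ωL = 1700 Ω
X_C = 1/(ωC) = 1010 Ω
Parallel: admittances add. Y = 1/R + 1/(jωL) + jωC
Y = (0.00380 + j0.000402) S
|Y| = 0.00382 S → |Z| = 1/|Y| = 262 Ω, ∠Z = −∠Y = -6.04°
cos φ = cos(-6.04°) = 0.994

0.994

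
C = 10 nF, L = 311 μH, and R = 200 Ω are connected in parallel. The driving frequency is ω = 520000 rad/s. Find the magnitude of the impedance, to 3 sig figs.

196 Ω

X_L = ωL = 162 Ω
X_C = 1/(ωC) = 192 Ω
Parallel: admittances add. Y = 1/R + 1/(jωL) + jωC
Y = (0.00500 − j0.000984) S
|Y| = 0.00510 S → |Z| = 1/|Y| = 196 Ω, ∠Z = −∠Y = 11.1°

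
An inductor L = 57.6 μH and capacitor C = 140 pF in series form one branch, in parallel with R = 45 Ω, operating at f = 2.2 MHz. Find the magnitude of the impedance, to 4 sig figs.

44.43 Ω

ω = 2πf = 1.382e+07 rad/s
X_L = ωL = 796.2 Ω
X_C = 1/(ωC) = 516.7 Ω
Branch 1: Z₁ = R = 45.00 Ω
Branch 2 (series LC): Z₂ = j(X_L − X_C) = j279.5 Ω
Parallel: Z = Z₁Z₂/(Z₁+Z₂), |Z| = 44.43 Ω, ∠Z = 9.147°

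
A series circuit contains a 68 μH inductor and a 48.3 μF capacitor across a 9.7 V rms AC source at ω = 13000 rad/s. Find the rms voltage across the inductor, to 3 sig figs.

X_L = ωL = 0.884 Ω
X_C = 1/(ωC) = 1.59 Ω
Net reactance X = X_L − X_C = -0.709 Ω
Z = − j0.709 Ω
|Z| = √(0² + 0.709²) = 0.709 Ω
I = V/|Z| = 13.7 A
V_L = I·|Z_L| = 13.7 × 0.884 = 12.1 V

12.1 V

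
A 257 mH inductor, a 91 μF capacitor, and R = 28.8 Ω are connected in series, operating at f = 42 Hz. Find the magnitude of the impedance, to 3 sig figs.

38.9 Ω

ω = 2πf = 263.9 rad/s
X_L = ωL = 67.8 Ω
X_C = 1/(ωC) = 41.6 Ω
Net reactance X = X_L − X_C = 26.2 Ω
Z = 28.8 + j26.2 Ω
|Z| = √(28.8² + 26.2²) = 38.9 Ω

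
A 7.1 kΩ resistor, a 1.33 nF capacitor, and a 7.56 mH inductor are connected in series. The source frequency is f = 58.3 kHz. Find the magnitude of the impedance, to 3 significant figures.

ω = 2πf = 366300 rad/s
X_L = ωL = 2770 Ω
X_C = 1/(ωC) = 2050 Ω
Net reactance X = X_L − X_C = 717 Ω
Z = 7100 + j717 Ω
|Z| = √(7100² + 717²) = 7140 Ω

7140 Ω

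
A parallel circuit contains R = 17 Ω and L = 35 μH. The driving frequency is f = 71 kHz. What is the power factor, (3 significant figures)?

0.676

ω = 2πf = 446100 rad/s
X_L = ωL = 15.6 Ω
Parallel: admittances add. Y = 1/R + 1/(jωL)
Y = (0.0588 − j0.0640) S
|Y| = 0.0870 S → |Z| = 1/|Y| = 11.5 Ω, ∠Z = −∠Y = 47.4°
cos φ = cos(47.4°) = 0.676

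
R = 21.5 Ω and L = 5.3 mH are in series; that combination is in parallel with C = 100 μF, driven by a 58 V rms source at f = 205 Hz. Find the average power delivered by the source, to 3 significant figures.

ω = 2πf = 1288 rad/s
X_L = ωL = 6.83 Ω
X_C = 1/(ωC) = 7.76 Ω
Branch 1 (R+jX_L): Z₁ = 21.5 + j6.83 Ω, |Z₁| = 22.6 Ω
Branch 2 (−jX_C): Z₂ = −j7.76 Ω
Parallel: Z = Z₁Z₂/(Z₁+Z₂), |Z| = 8.14 Ω, ∠Z = -69.9°
I = V/|Z| = 7.13 A
P = VI cos φ = 58 × 7.13 × cos(-69.9°) = 142 W

142 W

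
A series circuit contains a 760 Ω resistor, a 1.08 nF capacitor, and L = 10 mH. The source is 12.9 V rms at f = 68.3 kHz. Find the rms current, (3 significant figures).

ω = 2πf = 429100 rad/s
X_L = ωL = 4290 Ω
X_C = 1/(ωC) = 2160 Ω
Net reactance X = X_L − X_C = 2130 Ω
Z = 760 + j2130 Ω
|Z| = √(760² + 2130²) = 2270 Ω
I = V/|Z| = 12.9/2270 = 5.70 mA

5.70 mA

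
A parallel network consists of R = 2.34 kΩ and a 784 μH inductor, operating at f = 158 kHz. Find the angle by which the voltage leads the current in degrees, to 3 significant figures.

71.6°

ω = 2πf = 992700 rad/s
X_L = ωL = 778 Ω
Parallel: admittances add. Y = 1/R + 1/(jωL)
Y = (0.000427 − j0.00128) S
|Y| = 0.00135 S → |Z| = 1/|Y| = 739 Ω, ∠Z = −∠Y = 71.6°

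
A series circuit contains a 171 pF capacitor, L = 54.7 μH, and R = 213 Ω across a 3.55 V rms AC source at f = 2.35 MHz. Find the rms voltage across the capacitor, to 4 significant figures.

ω = 2πf = 1.477e+07 rad/s
X_L = ωL = 807.7 Ω
X_C = 1/(ωC) = 396.1 Ω
Net reactance X = X_L − X_C = 411.6 Ω
Z = 213.0 + j411.6 Ω
|Z| = √(213.0² + 411.6²) = 463.5 Ω
I = V/|Z| = 7.660 mA
V_C = I·|Z_C| = 0.007660 × 396.1 = 3.034 V

3.034 V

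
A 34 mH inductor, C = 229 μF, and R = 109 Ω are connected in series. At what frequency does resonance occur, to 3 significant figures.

ω₀ = 1/√(LC) = 1/√(0.034 × 0.000229) = 358.4 rad/s
f₀ = ω₀/(2π) = 57.0 Hz

57.0 Hz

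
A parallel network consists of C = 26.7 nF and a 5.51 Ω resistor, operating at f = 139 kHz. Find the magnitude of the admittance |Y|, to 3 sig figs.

183 mS

ω = 2πf = 873400 rad/s
X_C = 1/(ωC) = 42.9 Ω
Parallel: admittances add. Y = 1/R + jωC
Y = (0.181 + j0.0233) S
|Y| = 0.183 S → |Z| = 1/|Y| = 5.47 Ω, ∠Z = −∠Y = -7.32°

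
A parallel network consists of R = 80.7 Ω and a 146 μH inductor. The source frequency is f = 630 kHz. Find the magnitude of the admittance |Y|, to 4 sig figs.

ω = 2πf = 3.958e+06 rad/s
X_L = ωL = 577.9 Ω
Parallel: admittances add. Y = 1/R + 1/(jωL)
Y = (0.01239 − j0.001730) S
|Y| = 0.01251 S → |Z| = 1/|Y| = 79.92 Ω, ∠Z = −∠Y = 7.949°

12.51 mS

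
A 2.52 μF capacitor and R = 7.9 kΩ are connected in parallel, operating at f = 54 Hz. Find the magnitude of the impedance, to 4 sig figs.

ω = 2πf = 339.3 rad/s
X_C = 1/(ωC) = 1170 Ω
Parallel: admittances add. Y = 1/R + jωC
Y = (0.0001266 + j0.0008550) S
|Y| = 0.0008643 S → |Z| = 1/|Y| = 1157 Ω, ∠Z = −∠Y = -81.58°

1157 Ω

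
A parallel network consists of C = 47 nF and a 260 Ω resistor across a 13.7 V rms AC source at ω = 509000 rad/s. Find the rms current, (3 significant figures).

332 mA

X_C = 1/(ωC) = 41.8 Ω
Parallel: admittances add. Y = 1/R + jωC
Y = (0.00385 + j0.0239) S
|Y| = 0.0242 S → |Z| = 1/|Y| = 41.3 Ω, ∠Z = −∠Y = -80.9°
I = V/|Z| = 13.7/41.3 = 332 mA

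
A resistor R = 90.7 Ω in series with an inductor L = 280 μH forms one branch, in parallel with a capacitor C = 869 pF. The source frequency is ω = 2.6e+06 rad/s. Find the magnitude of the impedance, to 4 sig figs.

1084 Ω

X_L = ωL = 728.0 Ω
X_C = 1/(ωC) = 442.6 Ω
Branch 1 (R+jX_L): Z₁ = 90.70 + j728.0 Ω, |Z₁| = 733.6 Ω
Branch 2 (−jX_C): Z₂ = −j442.6 Ω
Parallel: Z = Z₁Z₂/(Z₁+Z₂), |Z| = 1084 Ω, ∠Z = -79.47°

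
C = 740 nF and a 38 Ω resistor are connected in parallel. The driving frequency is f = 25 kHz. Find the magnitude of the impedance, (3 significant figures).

ω = 2πf = 157100 rad/s
X_C = 1/(ωC) = 8.60 Ω
Parallel: admittances add. Y = 1/R + jωC
Y = (0.0263 + j0.116) S
|Y| = 0.119 S → |Z| = 1/|Y| = 8.39 Ω, ∠Z = −∠Y = -77.2°

8.39 Ω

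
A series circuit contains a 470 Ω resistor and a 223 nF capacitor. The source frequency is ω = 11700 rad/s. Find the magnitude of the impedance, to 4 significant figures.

X_C = 1/(ωC) = 383.3 Ω
Z = 470.0 − j383.3 Ω
|Z| = √(470.0² + 383.3²) = 606.5 Ω

606.5 Ω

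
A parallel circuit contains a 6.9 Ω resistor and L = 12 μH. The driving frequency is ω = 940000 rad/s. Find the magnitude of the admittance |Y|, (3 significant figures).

170 mS

X_L = ωL = 11.3 Ω
Parallel: admittances add. Y = 1/R + 1/(jωL)
Y = (0.145 − j0.0887) S
|Y| = 0.170 S → |Z| = 1/|Y| = 5.89 Ω, ∠Z = −∠Y = 31.5°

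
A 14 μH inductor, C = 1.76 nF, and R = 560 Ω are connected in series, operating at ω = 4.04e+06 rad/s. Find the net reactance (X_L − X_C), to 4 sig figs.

X_L = ωL = 56.56 Ω
X_C = 1/(ωC) = 140.6 Ω
X = 56.56 − 140.6 = -84.08 Ω

-84.08 Ω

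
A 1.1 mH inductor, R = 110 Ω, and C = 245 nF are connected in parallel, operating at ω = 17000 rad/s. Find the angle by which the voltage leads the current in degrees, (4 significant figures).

X_L = ωL = 18.70 Ω
X_C = 1/(ωC) = 240.1 Ω
Parallel: admittances add. Y = 1/R + 1/(jωL) + jωC
Y = (0.009091 − j0.04931) S
|Y| = 0.05014 S → |Z| = 1/|Y| = 19.94 Ω, ∠Z = −∠Y = 79.55°

79.55°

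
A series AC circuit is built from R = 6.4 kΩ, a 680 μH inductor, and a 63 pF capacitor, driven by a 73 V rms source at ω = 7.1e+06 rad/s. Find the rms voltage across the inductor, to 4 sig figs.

51.04 V

X_L = ωL = 4828 Ω
X_C = 1/(ωC) = 2236 Ω
Net reactance X = X_L − X_C = 2592 Ω
Z = 6400 + j2592 Ω
|Z| = √(6400² + 2592²) = 6905 Ω
I = V/|Z| = 10.57 mA
V_L = I·|Z_L| = 0.01057 × 4828 = 51.04 V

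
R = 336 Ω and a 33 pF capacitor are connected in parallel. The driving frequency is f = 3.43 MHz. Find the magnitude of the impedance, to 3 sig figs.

ω = 2πf = 2.155e+07 rad/s
X_C = 1/(ωC) = 1410 Ω
Parallel: admittances add. Y = 1/R + jωC
Y = (0.00298 + j0.000711) S
|Y| = 0.00306 S → |Z| = 1/|Y| = 327 Ω, ∠Z = −∠Y = -13.4°

327 Ω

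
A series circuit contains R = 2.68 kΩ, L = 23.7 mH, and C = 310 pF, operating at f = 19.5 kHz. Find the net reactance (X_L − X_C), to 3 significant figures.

ω = 2πf = 122500 rad/s
X_L = ωL = 2900 Ω
X_C = 1/(ωC) = 26300 Ω
X = 2900 − 26300 = -23400 Ω

-23400 Ω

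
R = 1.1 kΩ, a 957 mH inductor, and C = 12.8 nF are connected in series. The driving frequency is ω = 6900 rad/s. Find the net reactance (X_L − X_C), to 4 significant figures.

X_L = ωL = 6603 Ω
X_C = 1/(ωC) = 11320 Ω
X = 6603 − 11320 = -4719 Ω

-4719 Ω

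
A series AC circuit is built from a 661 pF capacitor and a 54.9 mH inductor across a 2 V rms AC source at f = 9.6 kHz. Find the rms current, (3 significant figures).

91.9 μA

ω = 2πf = 60320 rad/s
X_L = ωL = 3310 Ω
X_C = 1/(ωC) = 25100 Ω
Net reactance X = X_L − X_C = -21800 Ω
Z = − j21800 Ω
|Z| = √(0² + 21800²) = 21800 Ω
I = V/|Z| = 2/21800 = 91.9 μA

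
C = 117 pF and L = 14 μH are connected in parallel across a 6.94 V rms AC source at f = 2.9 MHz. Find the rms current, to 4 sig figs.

ω = 2πf = 1.822e+07 rad/s
X_L = ωL = 255.1 Ω
X_C = 1/(ωC) = 469.1 Ω
Parallel: admittances add. Y = 1/(jωL) + jωC
Y = (0 − j0.001788) S
|Y| = 0.001788 S → |Z| = 1/|Y| = 559.2 Ω, ∠Z = −∠Y = 90.00°
I = V/|Z| = 6.94/559.2 = 12.41 mA

12.41 mA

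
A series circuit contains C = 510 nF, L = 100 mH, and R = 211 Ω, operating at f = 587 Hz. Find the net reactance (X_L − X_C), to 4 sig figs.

-162.8 Ω

ω = 2πf = 3688 rad/s
X_L = ωL = 368.8 Ω
X_C = 1/(ωC) = 531.6 Ω
X = 368.8 − 531.6 = -162.8 Ω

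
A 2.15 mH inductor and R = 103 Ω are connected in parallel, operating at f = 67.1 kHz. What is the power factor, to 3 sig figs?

ω = 2πf = 421600 rad/s
X_L = ωL = 906 Ω
Parallel: admittances add. Y = 1/R + 1/(jωL)
Y = (0.00971 − j0.00110) S
|Y| = 0.00977 S → |Z| = 1/|Y| = 102 Ω, ∠Z = −∠Y = 6.48°
cos φ = cos(6.48°) = 0.994

0.994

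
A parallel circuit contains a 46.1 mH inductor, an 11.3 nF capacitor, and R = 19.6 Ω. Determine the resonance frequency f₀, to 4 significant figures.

ω₀ = 1/√(LC) = 1/√(0.0461 × 1.13e-08) = 43810 rad/s
f₀ = ω₀/(2π) = 6.973 kHz

6.973 kHz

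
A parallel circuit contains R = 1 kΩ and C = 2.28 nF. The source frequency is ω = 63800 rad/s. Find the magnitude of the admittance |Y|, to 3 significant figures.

X_C = 1/(ωC) = 6870 Ω
Parallel: admittances add. Y = 1/R + jωC
Y = (0.00100 + j0.000145) S
|Y| = 0.00101 S → |Z| = 1/|Y| = 990 Ω, ∠Z = −∠Y = -8.28°

1.01 mS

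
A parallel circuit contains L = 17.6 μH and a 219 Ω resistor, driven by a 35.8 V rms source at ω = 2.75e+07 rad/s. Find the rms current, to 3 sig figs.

X_L = ωL = 484 Ω
Parallel: admittances add. Y = 1/R + 1/(jωL)
Y = (0.00457 − j0.00207) S
|Y| = 0.00501 S → |Z| = 1/|Y| = 200 Ω, ∠Z = −∠Y = 24.3°
I = V/|Z| = 35.8/200 = 179 mA

179 mA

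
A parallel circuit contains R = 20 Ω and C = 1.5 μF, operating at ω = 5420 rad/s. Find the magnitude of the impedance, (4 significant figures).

X_C = 1/(ωC) = 123.0 Ω
Parallel: admittances add. Y = 1/R + jωC
Y = (0.05000 + j0.008130) S
|Y| = 0.05066 S → |Z| = 1/|Y| = 19.74 Ω, ∠Z = −∠Y = -9.235°

19.74 Ω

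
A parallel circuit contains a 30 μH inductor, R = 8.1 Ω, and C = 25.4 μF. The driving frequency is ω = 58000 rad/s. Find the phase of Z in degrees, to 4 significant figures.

-82.18°

X_L = ωL = 1.740 Ω
X_C = 1/(ωC) = 0.6788 Ω
Parallel: admittances add. Y = 1/R + 1/(jωL) + jωC
Y = (0.1235 + j0.8985) S
|Y| = 0.9069 S → |Z| = 1/|Y| = 1.103 Ω, ∠Z = −∠Y = -82.18°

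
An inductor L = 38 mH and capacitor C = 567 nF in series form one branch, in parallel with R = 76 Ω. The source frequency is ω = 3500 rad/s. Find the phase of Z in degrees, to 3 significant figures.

-11.6°

X_L = ωL = 133 Ω
X_C = 1/(ωC) = 504 Ω
Branch 1: Z₁ = R = 76.0 Ω
Branch 2 (series LC): Z₂ = j(X_L − X_C) = −j371 Ω
Parallel: Z = Z₁Z₂/(Z₁+Z₂), |Z| = 74.5 Ω, ∠Z = -11.6°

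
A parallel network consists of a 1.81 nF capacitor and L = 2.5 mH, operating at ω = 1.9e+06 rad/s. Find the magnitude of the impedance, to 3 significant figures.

X_L = ωL = 4750 Ω
X_C = 1/(ωC) = 291 Ω
Parallel: admittances add. Y = 1/(jωL) + jωC
Y = (0 + j0.00323) S
|Y| = 0.00323 S → |Z| = 1/|Y| = 310 Ω, ∠Z = −∠Y = -90.0°

310 Ω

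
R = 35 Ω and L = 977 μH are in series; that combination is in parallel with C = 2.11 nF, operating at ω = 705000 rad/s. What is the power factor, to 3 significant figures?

X_L = ωL = 689 Ω
X_C = 1/(ωC) = 672 Ω
Branch 1 (R+jX_L): Z₁ = 35.0 + j689 Ω, |Z₁| = 690 Ω
Branch 2 (−jX_C): Z₂ = −j672 Ω
Parallel: Z = Z₁Z₂/(Z₁+Z₂), |Z| = 12000 Ω, ∠Z = -28.2°
cos φ = cos(-28.2°) = 0.881

0.881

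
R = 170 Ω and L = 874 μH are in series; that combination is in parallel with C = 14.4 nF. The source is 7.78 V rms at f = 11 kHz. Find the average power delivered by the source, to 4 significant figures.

316.1 mW

ω = 2πf = 69120 rad/s
X_L = ωL = 60.41 Ω
X_C = 1/(ωC) = 1005 Ω
Branch 1 (R+jX_L): Z₁ = 170.0 + j60.41 Ω, |Z₁| = 180.4 Ω
Branch 2 (−jX_C): Z₂ = −j1005 Ω
Parallel: Z = Z₁Z₂/(Z₁+Z₂), |Z| = 188.9 Ω, ∠Z = 9.357°
I = V/|Z| = 41.18 mA
P = VI cos φ = 7.78 × 0.04118 × cos(9.357°) = 316.1 mW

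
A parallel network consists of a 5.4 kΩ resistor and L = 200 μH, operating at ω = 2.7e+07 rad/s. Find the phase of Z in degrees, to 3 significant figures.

X_L = ωL = 5400 Ω
Parallel: admittances add. Y = 1/R + 1/(jωL)
Y = (0.000185 − j0.000185) S
|Y| = 0.000262 S → |Z| = 1/|Y| = 3820 Ω, ∠Z = −∠Y = 45.0°

45.0°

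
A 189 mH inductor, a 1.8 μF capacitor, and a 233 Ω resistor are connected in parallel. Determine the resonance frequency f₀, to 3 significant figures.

273 Hz

ω₀ = 1/√(LC) = 1/√(0.189 × 1.8e-06) = 1714 rad/s
f₀ = ω₀/(2π) = 273 Hz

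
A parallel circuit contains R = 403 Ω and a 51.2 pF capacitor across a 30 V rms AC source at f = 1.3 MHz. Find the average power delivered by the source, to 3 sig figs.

2.23 W

ω = 2πf = 8.168e+06 rad/s
X_C = 1/(ωC) = 2390 Ω
Parallel: admittances add. Y = 1/R + jωC
Y = (0.00248 + j0.000418) S
|Y| = 0.00252 S → |Z| = 1/|Y| = 397 Ω, ∠Z = −∠Y = -9.57°
I = V/|Z| = 75.5 mA
P = VI cos φ = 30 × 0.0755 × cos(-9.57°) = 2.23 W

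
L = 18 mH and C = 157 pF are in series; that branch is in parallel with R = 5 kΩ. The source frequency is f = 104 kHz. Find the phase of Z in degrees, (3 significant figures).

ω = 2πf = 653500 rad/s
X_L = ωL = 11800 Ω
X_C = 1/(ωC) = 9750 Ω
Branch 1: Z₁ = R = 5000 Ω
Branch 2 (series LC): Z₂ = j(X_L − X_C) = j2010 Ω
Parallel: Z = Z₁Z₂/(Z₁+Z₂), |Z| = 1870 Ω, ∠Z = 68.1°

68.1°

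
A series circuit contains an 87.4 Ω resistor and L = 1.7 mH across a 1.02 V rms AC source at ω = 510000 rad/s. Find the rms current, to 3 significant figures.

1.17 mA

X_L = ωL = 867 Ω
Z = 87.4 + j867 Ω
|Z| = √(87.4² + 867²) = 871 Ω
I = V/|Z| = 1.02/871 = 1.17 mA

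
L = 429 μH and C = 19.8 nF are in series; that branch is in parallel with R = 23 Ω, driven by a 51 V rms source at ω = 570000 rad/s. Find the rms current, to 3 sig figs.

2.24 A

X_L = ωL = 245 Ω
X_C = 1/(ωC) = 88.6 Ω
Branch 1: Z₁ = R = 23.0 Ω
Branch 2 (series LC): Z₂ = j(X_L − X_C) = j156 Ω
Parallel: Z = Z₁Z₂/(Z₁+Z₂), |Z| = 22.8 Ω, ∠Z = 8.39°
I = V/|Z| = 51/22.8 = 2.24 A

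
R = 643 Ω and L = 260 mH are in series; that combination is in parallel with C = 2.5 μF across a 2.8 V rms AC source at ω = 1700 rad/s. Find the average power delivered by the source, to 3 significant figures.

X_L = ωL = 442 Ω
X_C = 1/(ωC) = 235 Ω
Branch 1 (R+jX_L): Z₁ = 643 + j442 Ω, |Z₁| = 780 Ω
Branch 2 (−jX_C): Z₂ = −j235 Ω
Parallel: Z = Z₁Z₂/(Z₁+Z₂), |Z| = 272 Ω, ∠Z = -73.3°
I = V/|Z| = 10.3 mA
P = VI cos φ = 2.8 × 0.0103 × cos(-73.3°) = 8.28 mW

8.28 mW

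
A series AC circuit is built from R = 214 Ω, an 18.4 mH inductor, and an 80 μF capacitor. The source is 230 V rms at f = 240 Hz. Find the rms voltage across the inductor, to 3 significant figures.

ω = 2πf = 1508 rad/s
X_L = ωL = 27.7 Ω
X_C = 1/(ωC) = 8.29 Ω
Net reactance X = X_L − X_C = 19.5 Ω
Z = 214 + j19.5 Ω
|Z| = √(214² + 19.5²) = 215 Ω
I = V/|Z| = 1.07 A
V_L = I·|Z_L| = 1.07 × 27.7 = 29.7 V

29.7 V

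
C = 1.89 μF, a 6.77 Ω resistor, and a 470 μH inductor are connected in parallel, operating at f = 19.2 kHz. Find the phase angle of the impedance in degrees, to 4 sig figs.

-54.93°

ω = 2πf = 120600 rad/s
X_L = ωL = 56.70 Ω
X_C = 1/(ωC) = 4.386 Ω
Parallel: admittances add. Y = 1/R + 1/(jωL) + jωC
Y = (0.1477 + j0.2104) S
|Y| = 0.2570 S → |Z| = 1/|Y| = 3.890 Ω, ∠Z = −∠Y = -54.93°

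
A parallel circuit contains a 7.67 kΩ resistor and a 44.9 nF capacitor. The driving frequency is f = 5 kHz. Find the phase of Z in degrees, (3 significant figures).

ω = 2πf = 31420 rad/s
X_C = 1/(ωC) = 709 Ω
Parallel: admittances add. Y = 1/R + jωC
Y = (0.000130 + j0.00141) S
|Y| = 0.00142 S → |Z| = 1/|Y| = 706 Ω, ∠Z = −∠Y = -84.7°

-84.7°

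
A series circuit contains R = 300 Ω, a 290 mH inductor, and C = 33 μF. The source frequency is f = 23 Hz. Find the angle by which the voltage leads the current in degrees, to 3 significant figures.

ω = 2πf = 144.5 rad/s
X_L = ωL = 41.9 Ω
X_C = 1/(ωC) = 210 Ω
Net reactance X = X_L − X_C = -168 Ω
Z = 300 − j168 Ω
|Z| = √(300² + 168²) = 344 Ω
∠Z = arctan(-168/300) = -29.2°

-29.2°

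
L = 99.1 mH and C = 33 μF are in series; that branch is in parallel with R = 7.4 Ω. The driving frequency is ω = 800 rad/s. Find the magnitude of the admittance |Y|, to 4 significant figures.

137.3 mS

X_L = ωL = 79.28 Ω
X_C = 1/(ωC) = 37.88 Ω
Branch 1: Z₁ = R = 7.400 Ω
Branch 2 (series LC): Z₂ = j(X_L − X_C) = j41.40 Ω
Parallel: Z = Z₁Z₂/(Z₁+Z₂), |Z| = 7.285 Ω, ∠Z = 10.13°
|Y| = 1/|Z| = 137.3 mS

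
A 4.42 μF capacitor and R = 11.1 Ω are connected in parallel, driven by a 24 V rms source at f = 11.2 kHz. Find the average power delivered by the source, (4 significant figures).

ω = 2πf = 70370 rad/s
X_C = 1/(ωC) = 3.215 Ω
Parallel: admittances add. Y = 1/R + jωC
Y = (0.09009 + j0.3110) S
|Y| = 0.3238 S → |Z| = 1/|Y| = 3.088 Ω, ∠Z = −∠Y = -73.85°
I = V/|Z| = 7.772 A
P = VI cos φ = 24 × 7.772 × cos(-73.85°) = 51.89 W

51.89 W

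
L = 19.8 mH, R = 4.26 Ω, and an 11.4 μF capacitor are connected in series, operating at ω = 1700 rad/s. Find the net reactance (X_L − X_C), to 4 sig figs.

X_L = ωL = 33.66 Ω
X_C = 1/(ωC) = 51.60 Ω
X = 33.66 − 51.60 = -17.94 Ω

-17.94 Ω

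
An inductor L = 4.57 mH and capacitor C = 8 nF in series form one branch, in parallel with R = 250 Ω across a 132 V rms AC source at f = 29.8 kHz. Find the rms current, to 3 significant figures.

ω = 2πf = 187200 rad/s
X_L = ωL = 856 Ω
X_C = 1/(ωC) = 668 Ω
Branch 1: Z₁ = R = 250 Ω
Branch 2 (series LC): Z₂ = j(X_L − X_C) = j188 Ω
Parallel: Z = Z₁Z₂/(Z₁+Z₂), |Z| = 150 Ω, ∠Z = 53.0°
I = V/|Z| = 132/150 = 878 mA

878 mA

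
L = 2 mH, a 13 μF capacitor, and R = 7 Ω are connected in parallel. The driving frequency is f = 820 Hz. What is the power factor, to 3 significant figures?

0.979

ω = 2πf = 5152 rad/s
X_L = ωL = 10.3 Ω
X_C = 1/(ωC) = 14.9 Ω
Parallel: admittances add. Y = 1/R + 1/(jωL) + jωC
Y = (0.143 − j0.0301) S
|Y| = 0.146 S → |Z| = 1/|Y| = 6.85 Ω, ∠Z = −∠Y = 11.9°
cos φ = cos(11.9°) = 0.979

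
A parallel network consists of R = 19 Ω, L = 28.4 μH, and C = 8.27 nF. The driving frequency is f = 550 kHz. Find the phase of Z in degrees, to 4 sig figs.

-19.26°

ω = 2πf = 3.456e+06 rad/s
X_L = ωL = 98.14 Ω
X_C = 1/(ωC) = 34.99 Ω
Parallel: admittances add. Y = 1/R + 1/(jωL) + jωC
Y = (0.05263 + j0.01839) S
|Y| = 0.05575 S → |Z| = 1/|Y| = 17.94 Ω, ∠Z = −∠Y = -19.26°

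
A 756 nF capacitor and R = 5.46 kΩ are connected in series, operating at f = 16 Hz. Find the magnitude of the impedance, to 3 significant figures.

ω = 2πf = 100.5 rad/s
X_C = 1/(ωC) = 13200 Ω
Z = 5460 − j13200 Ω
|Z| = √(5460² + 13200²) = 14200 Ω

14200 Ω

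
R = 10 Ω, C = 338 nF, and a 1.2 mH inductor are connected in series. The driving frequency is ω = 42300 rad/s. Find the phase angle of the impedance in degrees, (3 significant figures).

-62.5°

X_L = ωL = 50.8 Ω
X_C = 1/(ωC) = 69.9 Ω
Net reactance X = X_L − X_C = -19.2 Ω
Z = 10.0 − j19.2 Ω
|Z| = √(10.0² + 19.2²) = 21.6 Ω
∠Z = arctan(-19.2/10.0) = -62.5°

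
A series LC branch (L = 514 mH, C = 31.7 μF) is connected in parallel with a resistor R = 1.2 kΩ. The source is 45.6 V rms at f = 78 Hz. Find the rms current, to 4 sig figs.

ω = 2πf = 490.1 rad/s
X_L = ωL = 251.9 Ω
X_C = 1/(ωC) = 64.37 Ω
Branch 1: Z₁ = R = 1200 Ω
Branch 2 (series LC): Z₂ = j(X_L − X_C) = j187.5 Ω
Parallel: Z = Z₁Z₂/(Z₁+Z₂), |Z| = 185.3 Ω, ∠Z = 81.12°
I = V/|Z| = 45.6/185.3 = 246.1 mA

246.1 mA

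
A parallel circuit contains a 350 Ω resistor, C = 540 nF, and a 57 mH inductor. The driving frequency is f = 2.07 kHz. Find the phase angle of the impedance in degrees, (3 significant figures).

-63.3°

ω = 2πf = 13010 rad/s
X_L = ωL = 741 Ω
X_C = 1/(ωC) = 142 Ω
Parallel: admittances add. Y = 1/R + 1/(jωL) + jωC
Y = (0.00286 + j0.00567) S
|Y| = 0.00635 S → |Z| = 1/|Y| = 157 Ω, ∠Z = −∠Y = -63.3°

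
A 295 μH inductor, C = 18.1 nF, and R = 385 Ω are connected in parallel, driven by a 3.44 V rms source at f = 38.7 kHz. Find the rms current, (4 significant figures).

ω = 2πf = 243200 rad/s
X_L = ωL = 71.73 Ω
X_C = 1/(ωC) = 227.2 Ω
Parallel: admittances add. Y = 1/R + 1/(jωL) + jωC
Y = (0.002597 − j0.009540) S
|Y| = 0.009887 S → |Z| = 1/|Y| = 101.1 Ω, ∠Z = −∠Y = 74.77°
I = V/|Z| = 3.44/101.1 = 34.01 mA

34.01 mA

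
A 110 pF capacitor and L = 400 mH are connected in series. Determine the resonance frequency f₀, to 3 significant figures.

ω₀ = 1/√(LC) = 1/√(0.4 × 1.1e-10) = 150800 rad/s
f₀ = ω₀/(2π) = 24.0 kHz

24.0 kHz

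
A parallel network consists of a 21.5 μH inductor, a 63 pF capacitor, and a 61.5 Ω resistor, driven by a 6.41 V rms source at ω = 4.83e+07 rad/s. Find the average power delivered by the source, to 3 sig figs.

X_L = ωL = 1040 Ω
X_C = 1/(ωC) = 329 Ω
Parallel: admittances add. Y = 1/R + 1/(jωL) + jωC
Y = (0.0163 + j0.00208) S
|Y| = 0.0164 S → |Z| = 1/|Y| = 61.0 Ω, ∠Z = −∠Y = -7.29°
I = V/|Z| = 105 mA
P = VI cos φ = 6.41 × 0.105 × cos(-7.29°) = 668 mW

668 mW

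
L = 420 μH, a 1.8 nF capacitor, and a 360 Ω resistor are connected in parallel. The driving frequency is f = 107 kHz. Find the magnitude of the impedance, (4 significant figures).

ω = 2πf = 672300 rad/s
X_L = ωL = 282.4 Ω
X_C = 1/(ωC) = 826.3 Ω
Parallel: admittances add. Y = 1/R + 1/(jωL) + jωC
Y = (0.002778 − j0.002331) S
|Y| = 0.003626 S → |Z| = 1/|Y| = 275.8 Ω, ∠Z = −∠Y = 40.01°

275.8 Ω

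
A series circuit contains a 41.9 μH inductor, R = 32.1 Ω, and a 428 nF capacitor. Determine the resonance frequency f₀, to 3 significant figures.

ω₀ = 1/√(LC) = 1/√(4.19e-05 × 4.28e-07) = 236100 rad/s
f₀ = ω₀/(2π) = 37.6 kHz

37.6 kHz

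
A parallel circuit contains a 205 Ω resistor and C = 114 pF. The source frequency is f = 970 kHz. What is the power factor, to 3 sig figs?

ω = 2πf = 6.095e+06 rad/s
X_C = 1/(ωC) = 1440 Ω
Parallel: admittances add. Y = 1/R + jωC
Y = (0.00488 + j0.000695) S
|Y| = 0.00493 S → |Z| = 1/|Y| = 203 Ω, ∠Z = −∠Y = -8.11°
cos φ = cos(-8.11°) = 0.990

0.990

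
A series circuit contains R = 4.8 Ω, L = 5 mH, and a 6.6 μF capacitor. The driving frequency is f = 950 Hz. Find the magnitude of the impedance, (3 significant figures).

ω = 2πf = 5969 rad/s
X_L = ωL = 29.8 Ω
X_C = 1/(ωC) = 25.4 Ω
Net reactance X = X_L − X_C = 4.46 Ω
Z = 4.80 + j4.46 Ω
|Z| = √(4.80² + 4.46²) = 6.55 Ω

6.55 Ω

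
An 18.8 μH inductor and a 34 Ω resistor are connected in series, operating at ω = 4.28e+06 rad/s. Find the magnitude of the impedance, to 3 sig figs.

87.4 Ω

X_L = ωL = 80.5 Ω
Z = 34.0 + j80.5 Ω
|Z| = √(34.0² + 80.5²) = 87.4 Ω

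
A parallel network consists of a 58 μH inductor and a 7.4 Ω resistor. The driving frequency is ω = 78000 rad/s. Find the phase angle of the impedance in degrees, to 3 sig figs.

X_L = ωL = 4.52 Ω
Parallel: admittances add. Y = 1/R + 1/(jωL)
Y = (0.135 − j0.221) S
|Y| = 0.259 S → |Z| = 1/|Y| = 3.86 Ω, ∠Z = −∠Y = 58.6°

58.6°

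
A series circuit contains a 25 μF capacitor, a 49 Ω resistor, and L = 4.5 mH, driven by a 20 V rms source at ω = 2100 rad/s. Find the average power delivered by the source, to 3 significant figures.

7.86 W

X_L = ωL = 9.45 Ω
X_C = 1/(ωC) = 19.0 Ω
Net reactance X = X_L − X_C = -9.60 Ω
Z = 49.0 − j9.60 Ω
|Z| = √(49.0² + 9.60²) = 49.9 Ω
∠Z = arctan(-9.60/49.0) = -11.1°
I = V/|Z| = 401 mA
P = VI cos φ = 20 × 0.401 × cos(-11.1°) = 7.86 W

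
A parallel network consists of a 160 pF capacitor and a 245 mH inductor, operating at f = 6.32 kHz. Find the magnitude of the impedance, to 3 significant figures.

ω = 2πf = 39710 rad/s
X_L = ωL = 9730 Ω
X_C = 1/(ωC) = 157000 Ω
Parallel: admittances add. Y = 1/(jωL) + jωC
Y = (0 − j9.64e-05) S
|Y| = 9.64e-05 S → |Z| = 1/|Y| = 10400 Ω, ∠Z = −∠Y = 90.0°

10400 Ω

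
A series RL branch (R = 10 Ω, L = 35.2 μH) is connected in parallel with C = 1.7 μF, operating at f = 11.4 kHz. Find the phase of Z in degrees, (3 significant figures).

-46.2°

ω = 2πf = 71630 rad/s
X_L = ωL = 2.52 Ω
X_C = 1/(ωC) = 8.21 Ω
Branch 1 (R+jX_L): Z₁ = 10.0 + j2.52 Ω, |Z₁| = 10.3 Ω
Branch 2 (−jX_C): Z₂ = −j8.21 Ω
Parallel: Z = Z₁Z₂/(Z₁+Z₂), |Z| = 7.36 Ω, ∠Z = -46.2°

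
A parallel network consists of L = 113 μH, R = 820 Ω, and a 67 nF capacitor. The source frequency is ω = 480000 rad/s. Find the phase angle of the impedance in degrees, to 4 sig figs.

X_L = ωL = 54.24 Ω
X_C = 1/(ωC) = 31.09 Ω
Parallel: admittances add. Y = 1/R + 1/(jωL) + jωC
Y = (0.001220 + j0.01372) S
|Y| = 0.01378 S → |Z| = 1/|Y| = 72.58 Ω, ∠Z = −∠Y = -84.92°

-84.92°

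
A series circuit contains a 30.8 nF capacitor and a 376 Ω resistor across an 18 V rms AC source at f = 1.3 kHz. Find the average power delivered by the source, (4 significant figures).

ω = 2πf = 8168 rad/s
X_C = 1/(ωC) = 3975 Ω
Z = 376.0 − j3975 Ω
|Z| = √(376.0² + 3975²) = 3993 Ω
∠Z = arctan(-3975/376.0) = -84.60°
I = V/|Z| = 4.508 mA
P = VI cos φ = 18 × 0.004508 × cos(-84.60°) = 7.642 mW

7.642 mW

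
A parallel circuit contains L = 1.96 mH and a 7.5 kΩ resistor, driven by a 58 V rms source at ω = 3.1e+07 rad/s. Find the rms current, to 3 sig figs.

X_L = ωL = 60800 Ω
Parallel: admittances add. Y = 1/R + 1/(jωL)
Y = (0.000133 − j1.65e-05) S
|Y| = 0.000134 S → |Z| = 1/|Y| = 7440 Ω, ∠Z = −∠Y = 7.04°
I = V/|Z| = 58/7440 = 7.79 mA

7.79 mA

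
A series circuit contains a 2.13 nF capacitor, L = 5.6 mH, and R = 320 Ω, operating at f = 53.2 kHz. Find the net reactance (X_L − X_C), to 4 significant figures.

ω = 2πf = 334300 rad/s
X_L = ωL = 1872 Ω
X_C = 1/(ωC) = 1405 Ω
X = 1872 − 1405 = 467.4 Ω

467.4 Ω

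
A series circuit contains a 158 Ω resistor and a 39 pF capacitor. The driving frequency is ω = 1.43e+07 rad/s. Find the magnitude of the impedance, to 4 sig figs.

1800 Ω

X_C = 1/(ωC) = 1793 Ω
Z = 158.0 − j1793 Ω
|Z| = √(158.0² + 1793²) = 1800 Ω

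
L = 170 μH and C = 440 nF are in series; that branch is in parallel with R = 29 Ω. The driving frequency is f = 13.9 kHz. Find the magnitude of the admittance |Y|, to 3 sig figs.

95.9 mS

ω = 2πf = 87340 rad/s
X_L = ωL = 14.8 Ω
X_C = 1/(ωC) = 26.0 Ω
Branch 1: Z₁ = R = 29.0 Ω
Branch 2 (series LC): Z₂ = j(X_L − X_C) = −j11.2 Ω
Parallel: Z = Z₁Z₂/(Z₁+Z₂), |Z| = 10.4 Ω, ∠Z = -68.9°
|Y| = 1/|Z| = 95.9 mS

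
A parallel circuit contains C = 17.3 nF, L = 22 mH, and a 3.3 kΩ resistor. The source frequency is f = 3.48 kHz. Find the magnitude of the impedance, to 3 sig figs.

579 Ω

ω = 2πf = 21870 rad/s
X_L = ωL = 481 Ω
X_C = 1/(ωC) = 2640 Ω
Parallel: admittances add. Y = 1/R + 1/(jωL) + jωC
Y = (0.000303 − j0.00170) S
|Y| = 0.00173 S → |Z| = 1/|Y| = 579 Ω, ∠Z = −∠Y = 79.9°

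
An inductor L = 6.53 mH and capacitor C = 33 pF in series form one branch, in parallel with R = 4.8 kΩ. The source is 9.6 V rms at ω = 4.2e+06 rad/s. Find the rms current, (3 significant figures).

X_L = ωL = 27400 Ω
X_C = 1/(ωC) = 7220 Ω
Branch 1: Z₁ = R = 4800 Ω
Branch 2 (series LC): Z₂ = j(X_L − X_C) = j20200 Ω
Parallel: Z = Z₁Z₂/(Z₁+Z₂), |Z| = 4670 Ω, ∠Z = 13.4°
I = V/|Z| = 9.6/4670 = 2.06 mA

2.06 mA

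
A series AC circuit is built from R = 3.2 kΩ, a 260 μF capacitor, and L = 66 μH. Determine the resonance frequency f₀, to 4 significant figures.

ω₀ = 1/√(LC) = 1/√(6.6e-05 × 0.00026) = 7634 rad/s
f₀ = ω₀/(2π) = 1.215 kHz

1.215 kHz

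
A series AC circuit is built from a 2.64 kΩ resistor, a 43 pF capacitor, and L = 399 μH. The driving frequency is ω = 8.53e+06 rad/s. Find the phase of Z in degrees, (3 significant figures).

14.4°

X_L = ωL = 3400 Ω
X_C = 1/(ωC) = 2730 Ω
Net reactance X = X_L − X_C = 677 Ω
Z = 2640 + j677 Ω
|Z| = √(2640² + 677²) = 2730 Ω
∠Z = arctan(677/2640) = 14.4°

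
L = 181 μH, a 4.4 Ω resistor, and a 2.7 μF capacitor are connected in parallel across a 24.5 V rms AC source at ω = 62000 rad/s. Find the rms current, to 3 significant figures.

5.89 A

X_L = ωL = 11.2 Ω
X_C = 1/(ωC) = 5.97 Ω
Parallel: admittances add. Y = 1/R + 1/(jωL) + jωC
Y = (0.227 + j0.0783) S
|Y| = 0.240 S → |Z| = 1/|Y| = 4.16 Ω, ∠Z = −∠Y = -19.0°
I = V/|Z| = 24.5/4.16 = 5.89 A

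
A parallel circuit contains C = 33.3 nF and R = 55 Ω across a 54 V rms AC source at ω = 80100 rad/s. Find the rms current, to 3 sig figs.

X_C = 1/(ωC) = 375 Ω
Parallel: admittances add. Y = 1/R + jωC
Y = (0.0182 + j0.00267) S
|Y| = 0.0184 S → |Z| = 1/|Y| = 54.4 Ω, ∠Z = −∠Y = -8.35°
I = V/|Z| = 54/54.4 = 992 mA

992 mA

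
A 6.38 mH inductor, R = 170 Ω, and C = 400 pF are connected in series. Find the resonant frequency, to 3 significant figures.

ω₀ = 1/√(LC) = 1/√(0.00638 × 4e-10) = 626000 rad/s
f₀ = ω₀/(2π) = 99.6 kHz

99.6 kHz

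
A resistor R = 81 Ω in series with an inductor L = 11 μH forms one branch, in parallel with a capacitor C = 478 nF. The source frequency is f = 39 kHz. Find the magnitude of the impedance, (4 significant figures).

8.520 Ω

ω = 2πf = 245000 rad/s
X_L = ωL = 2.695 Ω
X_C = 1/(ωC) = 8.537 Ω
Branch 1 (R+jX_L): Z₁ = 81.00 + j2.695 Ω, |Z₁| = 81.04 Ω
Branch 2 (−jX_C): Z₂ = −j8.537 Ω
Parallel: Z = Z₁Z₂/(Z₁+Z₂), |Z| = 8.520 Ω, ∠Z = -83.97°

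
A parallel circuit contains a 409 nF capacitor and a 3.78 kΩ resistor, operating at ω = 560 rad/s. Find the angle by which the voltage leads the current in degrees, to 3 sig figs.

X_C = 1/(ωC) = 4370 Ω
Parallel: admittances add. Y = 1/R + jωC
Y = (0.000265 + j0.000229) S
|Y| = 0.000350 S → |Z| = 1/|Y| = 2860 Ω, ∠Z = −∠Y = -40.9°

-40.9°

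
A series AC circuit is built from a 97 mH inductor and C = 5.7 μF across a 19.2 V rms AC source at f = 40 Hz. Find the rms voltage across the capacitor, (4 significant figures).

ω = 2πf = 251.3 rad/s
X_L = ωL = 24.38 Ω
X_C = 1/(ωC) = 698.0 Ω
Net reactance X = X_L − X_C = -673.7 Ω
Z = − j673.7 Ω
|Z| = √(0² + 673.7²) = 673.7 Ω
I = V/|Z| = 28.50 mA
V_C = I·|Z_C| = 0.02850 × 698.0 = 19.89 V

19.89 V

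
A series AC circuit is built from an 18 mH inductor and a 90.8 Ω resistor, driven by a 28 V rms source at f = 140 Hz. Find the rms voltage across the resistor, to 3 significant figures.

ω = 2πf = 879.6 rad/s
X_L = ωL = 15.8 Ω
Z = 90.8 + j15.8 Ω
|Z| = √(90.8² + 15.8²) = 92.2 Ω
I = V/|Z| = 304 mA
V_R = I·|Z_R| = 0.304 × 90.8 = 27.6 V

27.6 V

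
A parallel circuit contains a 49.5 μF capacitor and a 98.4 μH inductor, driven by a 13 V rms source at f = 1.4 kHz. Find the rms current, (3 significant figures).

9.36 A

ω = 2πf = 8796 rad/s
X_L = ωL = 0.866 Ω
X_C = 1/(ωC) = 2.30 Ω
Parallel: admittances add. Y = 1/(jωL) + jωC
Y = (0 − j0.720) S
|Y| = 0.720 S → |Z| = 1/|Y| = 1.39 Ω, ∠Z = −∠Y = 90.0°
I = V/|Z| = 13/1.39 = 9.36 A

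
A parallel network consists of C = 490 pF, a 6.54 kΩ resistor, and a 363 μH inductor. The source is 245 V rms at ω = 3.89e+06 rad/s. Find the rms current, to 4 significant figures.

295.9 mA

X_L = ωL = 1412 Ω
X_C = 1/(ωC) = 524.6 Ω
Parallel: admittances add. Y = 1/R + 1/(jωL) + jωC
Y = (0.0001529 + j0.001198) S
|Y| = 0.001208 S → |Z| = 1/|Y| = 828.1 Ω, ∠Z = −∠Y = -82.73°
I = V/|Z| = 245/828.1 = 295.9 mA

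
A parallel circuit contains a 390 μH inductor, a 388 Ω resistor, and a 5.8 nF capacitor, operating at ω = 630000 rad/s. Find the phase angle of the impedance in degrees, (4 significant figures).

9.169°

X_L = ωL = 245.7 Ω
X_C = 1/(ωC) = 273.7 Ω
Parallel: admittances add. Y = 1/R + 1/(jωL) + jωC
Y = (0.002577 − j0.0004160) S
|Y| = 0.002611 S → |Z| = 1/|Y| = 383.0 Ω, ∠Z = −∠Y = 9.169°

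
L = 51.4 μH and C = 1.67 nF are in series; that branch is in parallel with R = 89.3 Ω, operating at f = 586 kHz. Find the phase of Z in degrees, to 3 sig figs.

73.4°

ω = 2πf = 3.682e+06 rad/s
X_L = ωL = 189 Ω
X_C = 1/(ωC) = 163 Ω
Branch 1: Z₁ = R = 89.3 Ω
Branch 2 (series LC): Z₂ = j(X_L − X_C) = j26.6 Ω
Parallel: Z = Z₁Z₂/(Z₁+Z₂), |Z| = 25.5 Ω, ∠Z = 73.4°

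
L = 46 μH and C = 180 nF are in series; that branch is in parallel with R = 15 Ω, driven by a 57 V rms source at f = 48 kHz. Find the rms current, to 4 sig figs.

ω = 2πf = 301600 rad/s
X_L = ωL = 13.87 Ω
X_C = 1/(ωC) = 18.42 Ω
Branch 1: Z₁ = R = 15.00 Ω
Branch 2 (series LC): Z₂ = j(X_L − X_C) = −j4.547 Ω
Parallel: Z = Z₁Z₂/(Z₁+Z₂), |Z| = 4.352 Ω, ∠Z = -73.13°
I = V/|Z| = 57/4.352 = 13.10 A

13.10 A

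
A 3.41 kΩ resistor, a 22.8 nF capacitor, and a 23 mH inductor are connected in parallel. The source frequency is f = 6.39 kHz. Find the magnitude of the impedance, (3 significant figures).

2960 Ω

ω = 2πf = 40150 rad/s
X_L = ωL = 923 Ω
X_C = 1/(ωC) = 1090 Ω
Parallel: admittances add. Y = 1/R + 1/(jωL) + jωC
Y = (0.000293 − j0.000167) S
|Y| = 0.000338 S → |Z| = 1/|Y| = 2960 Ω, ∠Z = −∠Y = 29.7°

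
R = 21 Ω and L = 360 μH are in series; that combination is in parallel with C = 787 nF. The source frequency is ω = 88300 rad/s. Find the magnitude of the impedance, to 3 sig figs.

X_L = ωL = 31.8 Ω
X_C = 1/(ωC) = 14.4 Ω
Branch 1 (R+jX_L): Z₁ = 21.0 + j31.8 Ω, |Z₁| = 38.1 Ω
Branch 2 (−jX_C): Z₂ = −j14.4 Ω
Parallel: Z = Z₁Z₂/(Z₁+Z₂), |Z| = 20.1 Ω, ∠Z = -73.1°

20.1 Ω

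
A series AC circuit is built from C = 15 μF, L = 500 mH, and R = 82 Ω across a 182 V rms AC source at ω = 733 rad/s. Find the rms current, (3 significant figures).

633 mA

X_L = ωL = 366 Ω
X_C = 1/(ωC) = 91.0 Ω
Net reactance X = X_L − X_C = 276 Ω
Z = 82.0 + j276 Ω
|Z| = √(82.0² + 276²) = 287 Ω
I = V/|Z| = 182/287 = 633 mA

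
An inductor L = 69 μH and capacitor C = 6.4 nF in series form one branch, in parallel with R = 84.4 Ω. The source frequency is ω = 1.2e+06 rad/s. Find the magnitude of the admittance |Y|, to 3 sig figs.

24.2 mS

X_L = ωL = 82.8 Ω
X_C = 1/(ωC) = 130 Ω
Branch 1: Z₁ = R = 84.4 Ω
Branch 2 (series LC): Z₂ = j(X_L − X_C) = −j47.4 Ω
Parallel: Z = Z₁Z₂/(Z₁+Z₂), |Z| = 41.3 Ω, ∠Z = -60.7°
|Y| = 1/|Z| = 24.2 mS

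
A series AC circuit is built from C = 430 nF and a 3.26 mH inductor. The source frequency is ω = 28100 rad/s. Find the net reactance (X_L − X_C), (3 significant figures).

8.85 Ω

X_L = ωL = 91.6 Ω
X_C = 1/(ωC) = 82.8 Ω
X = 91.6 − 82.8 = 8.85 Ω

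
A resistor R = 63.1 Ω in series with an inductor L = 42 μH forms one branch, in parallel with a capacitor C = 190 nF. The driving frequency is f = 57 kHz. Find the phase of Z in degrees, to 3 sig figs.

ω = 2πf = 358100 rad/s
X_L = ωL = 15.0 Ω
X_C = 1/(ωC) = 14.7 Ω
Branch 1 (R+jX_L): Z₁ = 63.1 + j15.0 Ω, |Z₁| = 64.9 Ω
Branch 2 (−jX_C): Z₂ = −j14.7 Ω
Parallel: Z = Z₁Z₂/(Z₁+Z₂), |Z| = 15.1 Ω, ∠Z = -76.9°

-76.9°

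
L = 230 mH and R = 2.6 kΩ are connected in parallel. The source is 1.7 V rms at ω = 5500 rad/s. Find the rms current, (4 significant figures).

1.494 mA

X_L = ωL = 1265 Ω
Parallel: admittances add. Y = 1/R + 1/(jωL)
Y = (0.0003846 − j0.0007905) S
|Y| = 0.0008791 S → |Z| = 1/|Y| = 1138 Ω, ∠Z = −∠Y = 64.06°
I = V/|Z| = 1.7/1138 = 1.494 mA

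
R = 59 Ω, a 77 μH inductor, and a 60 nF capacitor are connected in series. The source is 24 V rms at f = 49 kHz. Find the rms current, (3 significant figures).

362 mA

ω = 2πf = 307900 rad/s
X_L = ωL = 23.7 Ω
X_C = 1/(ωC) = 54.1 Ω
Net reactance X = X_L − X_C = -30.4 Ω
Z = 59.0 − j30.4 Ω
|Z| = √(59.0² + 30.4²) = 66.4 Ω
I = V/|Z| = 24/66.4 = 362 mA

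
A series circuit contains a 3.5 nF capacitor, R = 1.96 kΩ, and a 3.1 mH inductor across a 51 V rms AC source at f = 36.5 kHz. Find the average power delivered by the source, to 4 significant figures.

ω = 2πf = 229300 rad/s
X_L = ωL = 710.9 Ω
X_C = 1/(ωC) = 1246 Ω
Net reactance X = X_L − X_C = -534.9 Ω
Z = 1960 − j534.9 Ω
|Z| = √(1960² + 534.9²) = 2032 Ω
∠Z = arctan(-534.9/1960) = -15.26°
I = V/|Z| = 25.10 mA
P = VI cos φ = 51 × 0.02510 × cos(-15.26°) = 1.235 W

1.235 W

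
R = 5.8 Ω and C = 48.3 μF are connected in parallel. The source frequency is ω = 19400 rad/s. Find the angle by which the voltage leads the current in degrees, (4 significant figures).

X_C = 1/(ωC) = 1.067 Ω
Parallel: admittances add. Y = 1/R + jωC
Y = (0.1724 + j0.9370) S
|Y| = 0.9528 S → |Z| = 1/|Y| = 1.050 Ω, ∠Z = −∠Y = -79.57°

-79.57°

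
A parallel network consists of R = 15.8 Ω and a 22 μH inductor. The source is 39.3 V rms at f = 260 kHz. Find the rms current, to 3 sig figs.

ω = 2πf = 1.634e+06 rad/s
X_L = ωL = 35.9 Ω
Parallel: admittances add. Y = 1/R + 1/(jωL)
Y = (0.0633 − j0.0278) S
|Y| = 0.0691 S → |Z| = 1/|Y| = 14.5 Ω, ∠Z = −∠Y = 23.7°
I = V/|Z| = 39.3/14.5 = 2.72 A

2.72 A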